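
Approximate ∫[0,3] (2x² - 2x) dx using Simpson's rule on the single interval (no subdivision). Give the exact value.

S = (b−a)/6 · [f(0) + 4f(1.5) + f(3)] = 0.5·[0 + 4·1.5 + 12] = 9.

9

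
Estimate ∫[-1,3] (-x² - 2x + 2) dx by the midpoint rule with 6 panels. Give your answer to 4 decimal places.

h = (3 − (-1))/6 = 0.666667.
Midpoints m₁,…,m₆ = -0.666667, 0, 0.666667, 1.333333, 2, 2.666667.
f(m₁)=2.888889, f(m₂)=2, f(m₃)=0.222222, f(m₄)=-2.444444, f(m₅)=-6, f(m₆)=-10.444444.
h·[f(m₁) + f(m₂) + f(m₃) + f(m₄) + f(m₅) + f(m₆)] = 0.666667·(-13.777778) = -9.1852.

-9.1852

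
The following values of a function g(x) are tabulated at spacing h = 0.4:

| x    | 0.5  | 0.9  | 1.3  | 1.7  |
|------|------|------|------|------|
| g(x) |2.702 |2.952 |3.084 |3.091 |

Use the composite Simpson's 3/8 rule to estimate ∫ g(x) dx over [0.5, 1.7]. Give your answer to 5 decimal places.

h = 0.4, n = 3.
(3h/8)·[y₀ + 3y₁ + 3y₂ + y₃] = 0.15·(23.901) = 3.58515.

3.58515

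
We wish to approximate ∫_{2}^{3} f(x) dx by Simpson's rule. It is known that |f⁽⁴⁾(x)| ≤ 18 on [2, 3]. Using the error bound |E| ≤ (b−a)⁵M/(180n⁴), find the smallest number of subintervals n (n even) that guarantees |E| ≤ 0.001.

4

Need 18/(180n⁴) ≤ 0.001.
n⁴ ≥ 18/(180·0.001) = 100 ⇒ n ≥ 3.1623, so the smallest even n is 4. (n must be even for Simpson's rule.)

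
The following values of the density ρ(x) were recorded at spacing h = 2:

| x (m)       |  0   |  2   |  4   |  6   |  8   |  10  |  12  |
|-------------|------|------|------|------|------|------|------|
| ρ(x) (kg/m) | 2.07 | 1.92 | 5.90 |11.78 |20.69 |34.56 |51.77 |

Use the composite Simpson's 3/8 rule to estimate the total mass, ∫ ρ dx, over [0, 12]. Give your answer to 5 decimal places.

h = 2, n = 6.
(3h/8)·[y₀ + 3y₁ + 3y₂ + 2y₃ + 3y₄ + 3y₅ + y₆] = 0.75·(266.61) = 199.95750.

199.95750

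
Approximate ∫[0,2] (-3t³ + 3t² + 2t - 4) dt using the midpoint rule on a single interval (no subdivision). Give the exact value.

M = (b−a)·f(1) = 2·(-2) = -4.

-4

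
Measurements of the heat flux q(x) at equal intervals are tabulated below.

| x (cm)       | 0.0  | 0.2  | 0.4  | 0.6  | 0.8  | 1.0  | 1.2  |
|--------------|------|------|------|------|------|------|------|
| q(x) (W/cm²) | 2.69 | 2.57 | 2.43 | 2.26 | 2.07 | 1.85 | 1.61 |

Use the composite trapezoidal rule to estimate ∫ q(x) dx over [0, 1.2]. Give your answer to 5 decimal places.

2.66600

h = 0.2, n = 6.
(h/2)·[y₀ + 2y₁ + 2y₂ + 2y₃ + 2y₄ + 2y₅ + y₆] = 0.1·(26.66) = 2.66600.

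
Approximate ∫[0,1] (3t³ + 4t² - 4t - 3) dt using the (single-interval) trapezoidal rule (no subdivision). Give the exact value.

T = (b−a)/2 · [f(0) + f(1)] = 0.5·[(-3) + 0] = -1.5.

-1.5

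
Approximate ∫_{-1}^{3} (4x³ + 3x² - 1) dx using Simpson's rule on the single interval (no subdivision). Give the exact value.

S = (b−a)/6 · [f(-1) + 4f(1) + f(3)] = 0.666667·[(-2) + 4·6 + 134] = 104.

104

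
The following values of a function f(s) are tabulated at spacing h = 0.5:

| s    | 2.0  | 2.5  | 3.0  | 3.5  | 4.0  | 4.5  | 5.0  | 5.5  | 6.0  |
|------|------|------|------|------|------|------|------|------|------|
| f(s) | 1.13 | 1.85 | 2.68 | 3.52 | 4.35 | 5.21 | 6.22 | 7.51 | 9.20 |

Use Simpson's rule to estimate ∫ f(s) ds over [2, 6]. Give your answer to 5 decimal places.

18.19833

h = 0.5, n = 8.
(h/3)·[y₀ + 4y₁ + 2y₂ + 4y₃ + 2y₄ + 4y₅ + 2y₆ + 4y₇ + y₈] = 0.166667·(109.19) = 18.19833.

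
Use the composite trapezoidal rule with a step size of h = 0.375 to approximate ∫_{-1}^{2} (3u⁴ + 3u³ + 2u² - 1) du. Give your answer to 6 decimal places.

h = (2 − (-1))/8 = 0.375.
Nodes u₀,…,u₈ = -1, -0.625, -0.25, 0.125, 0.5, 0.875, 1.25, 1.625, 2.
f(u) = 3u⁴ + 3u³ + 2u² - 1: f₀=1, f₁=-0.493408203125, f₂=-0.91015625, f₃=-0.962158203125, f₄=0.0625, f₅=4.299560546875, f₆=15.30859375, f₇=38.072998046875, f₈=79.
(h/2)·[f₀ + 2f₁ + 2f₂ + 2f₃ + 2f₄ + 2f₅ + 2f₆ + 2f₇ + f₈] = 0.1875·(190.755859375) = 35.766724.

35.766724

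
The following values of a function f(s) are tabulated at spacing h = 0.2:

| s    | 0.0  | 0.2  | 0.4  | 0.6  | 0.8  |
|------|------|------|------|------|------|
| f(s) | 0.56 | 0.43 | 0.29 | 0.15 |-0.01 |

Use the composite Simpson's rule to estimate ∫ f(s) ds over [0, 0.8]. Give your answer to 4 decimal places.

h = 0.2, n = 4.
(h/3)·[y₀ + 4y₁ + 2y₂ + 4y₃ + y₄] = 0.066667·(3.45) = 0.2300.

0.2300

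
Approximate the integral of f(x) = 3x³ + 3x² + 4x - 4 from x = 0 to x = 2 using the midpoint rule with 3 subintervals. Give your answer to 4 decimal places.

19.1111

h = (2 − 0)/3 = 0.666667.
Midpoints m₁,…,m₃ = 0.333333, 1, 1.666667.
f(m₁)=-2.222222, f(m₂)=6, f(m₃)=24.888889.
h·[f(m₁) + f(m₂) + f(m₃)] = 0.666667·(28.666667) = 19.1111.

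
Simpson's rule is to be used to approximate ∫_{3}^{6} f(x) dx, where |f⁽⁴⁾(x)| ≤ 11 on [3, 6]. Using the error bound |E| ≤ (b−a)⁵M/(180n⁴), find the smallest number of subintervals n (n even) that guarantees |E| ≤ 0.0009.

12

Need 2673/(180n⁴) ≤ 0.0009.
n⁴ ≥ 2673/(180·0.0009) = 16500 ⇒ n ≥ 11.3337, so the smallest even n is 12. (n must be even for Simpson's rule.)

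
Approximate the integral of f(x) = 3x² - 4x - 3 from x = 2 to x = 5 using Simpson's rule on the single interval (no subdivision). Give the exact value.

S = (b−a)/6 · [f(2) + 4f(3.5) + f(5)] = 0.5·[1 + 4·19.75 + 52] = 66.

66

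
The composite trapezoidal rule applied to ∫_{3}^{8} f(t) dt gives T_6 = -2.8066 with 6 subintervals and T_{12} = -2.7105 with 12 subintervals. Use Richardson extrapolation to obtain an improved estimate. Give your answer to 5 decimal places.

-2.67847

R = (4·T_{12} − T_6) / 3 = (4·(-2.7105) − (-2.8066))/3 = (-8.0354)/3 = -2.67847.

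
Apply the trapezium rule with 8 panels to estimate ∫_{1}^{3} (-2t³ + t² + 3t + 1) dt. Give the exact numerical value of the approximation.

h = (3 − 1)/8 = 0.25.
Nodes t₀,…,t₈ = 1, 1.25, 1.5, 1.75, 2, 2.25, 2.5, 2.75, 3.
f(t) = -2t³ + t² + 3t + 1: f₀=3, f₁=2.40625, f₂=1, f₃=-1.40625, f₄=-5, f₅=-9.96875, f₆=-16.5, f₇=-24.78125, f₈=-35.
(h/2)·[f₀ + 2f₁ + 2f₂ + 2f₃ + 2f₄ + 2f₅ + 2f₆ + 2f₇ + f₈] = 0.125·(-140.5) = -17.5625.

-17.5625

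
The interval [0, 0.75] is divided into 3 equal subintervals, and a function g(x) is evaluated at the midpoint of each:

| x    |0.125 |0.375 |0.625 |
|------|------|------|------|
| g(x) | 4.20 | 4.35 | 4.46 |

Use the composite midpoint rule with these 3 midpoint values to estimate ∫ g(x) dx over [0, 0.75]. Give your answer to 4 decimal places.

h = 0.25, n = 3.
h·[y(m₁) + y(m₂) + y(m₃)] = 0.25·(13.01) = 3.2525.

3.2525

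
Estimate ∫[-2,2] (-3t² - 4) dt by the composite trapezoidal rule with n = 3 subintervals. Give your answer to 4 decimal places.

h = (2 − (-2))/3 = 1.333333.
Nodes t₀,…,t₃ = -2, -0.666667, 0.666667, 2.
f(t) = -3t² - 4: f₀=-16, f₁=-5.333333, f₂=-5.333333, f₃=-16.
(h/2)·[f₀ + 2f₁ + 2f₂ + f₃] = 0.666667·(-53.333333) = -35.5556.

-35.5556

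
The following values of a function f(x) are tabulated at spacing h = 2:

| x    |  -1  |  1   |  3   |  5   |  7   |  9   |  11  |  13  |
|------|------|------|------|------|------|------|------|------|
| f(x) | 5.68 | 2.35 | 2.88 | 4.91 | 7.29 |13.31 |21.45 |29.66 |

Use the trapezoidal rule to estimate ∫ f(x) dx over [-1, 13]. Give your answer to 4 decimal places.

h = 2, n = 7.
(h/2)·[y₀ + 2y₁ + 2y₂ + 2y₃ + 2y₄ + 2y₅ + 2y₆ + y₇] = 1·(139.72) = 139.7200.

139.7200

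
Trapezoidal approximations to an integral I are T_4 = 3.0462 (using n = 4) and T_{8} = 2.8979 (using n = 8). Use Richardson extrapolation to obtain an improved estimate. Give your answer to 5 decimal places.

2.84847

R = (4·T_{8} − T_4) / 3 = (4·2.8979 − 3.0462)/3 = (8.5454)/3 = 2.84847.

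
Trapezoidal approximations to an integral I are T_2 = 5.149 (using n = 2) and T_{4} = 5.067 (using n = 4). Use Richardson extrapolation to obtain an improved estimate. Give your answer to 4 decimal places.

5.0397

R = (4·T_{4} − T_2) / 3 = (4·5.067 − 5.149)/3 = (15.119)/3 = 5.0397.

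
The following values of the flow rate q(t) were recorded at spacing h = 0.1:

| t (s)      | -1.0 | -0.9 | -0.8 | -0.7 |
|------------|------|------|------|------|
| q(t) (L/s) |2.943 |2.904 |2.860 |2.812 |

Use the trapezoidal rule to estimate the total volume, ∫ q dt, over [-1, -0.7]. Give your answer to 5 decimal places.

h = 0.1, n = 3.
(h/2)·[y₀ + 2y₁ + 2y₂ + y₃] = 0.05·(17.283) = 0.86415.

0.86415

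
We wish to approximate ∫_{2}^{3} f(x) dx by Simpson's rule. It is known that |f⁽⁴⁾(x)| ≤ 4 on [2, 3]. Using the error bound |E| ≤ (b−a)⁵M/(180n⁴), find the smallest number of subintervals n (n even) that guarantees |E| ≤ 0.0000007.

14

Need 4/(180n⁴) ≤ 0.0000007.
n⁴ ≥ 4/(180·0.0000007) = 31746 ⇒ n ≥ 13.3482, so the smallest even n is 14. (n must be even for Simpson's rule.)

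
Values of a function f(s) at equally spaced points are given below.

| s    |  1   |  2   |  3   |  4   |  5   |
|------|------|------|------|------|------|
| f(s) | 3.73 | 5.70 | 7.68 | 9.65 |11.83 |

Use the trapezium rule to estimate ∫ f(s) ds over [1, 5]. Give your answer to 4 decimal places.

30.8100

h = 1, n = 4.
(h/2)·[y₀ + 2y₁ + 2y₂ + 2y₃ + y₄] = 0.5·(61.62) = 30.8100.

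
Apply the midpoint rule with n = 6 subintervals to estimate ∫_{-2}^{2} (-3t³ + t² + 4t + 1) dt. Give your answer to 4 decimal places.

h = (2 − (-2))/6 = 0.666667.
Midpoints m₁,…,m₆ = -1.666667, -1, -0.333333, 0.333333, 1, 1.666667.
f(m₁)=11, f(m₂)=1, f(m₃)=-0.111111, f(m₄)=2.333333, f(m₅)=3, f(m₆)=-3.444444.
h·[f(m₁) + f(m₂) + f(m₃) + f(m₄) + f(m₅) + f(m₆)] = 0.666667·(13.777778) = 9.1852.

9.1852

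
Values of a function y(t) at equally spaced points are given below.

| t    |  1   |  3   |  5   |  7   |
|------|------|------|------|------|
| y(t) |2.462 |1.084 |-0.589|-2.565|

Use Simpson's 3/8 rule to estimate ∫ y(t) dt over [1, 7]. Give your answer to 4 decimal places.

h = 2, n = 3.
(3h/8)·[y₀ + 3y₁ + 3y₂ + y₃] = 0.75·(1.382) = 1.0365.

1.0365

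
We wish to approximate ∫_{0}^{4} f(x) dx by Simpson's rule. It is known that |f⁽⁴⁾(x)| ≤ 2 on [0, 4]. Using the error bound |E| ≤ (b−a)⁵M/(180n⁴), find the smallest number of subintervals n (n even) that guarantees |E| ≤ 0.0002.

Need 2048/(180n⁴) ≤ 0.0002.
n⁴ ≥ 2048/(180·0.0002) = 56888.9 ⇒ n ≥ 15.4439, so the smallest even n is 16. (n must be even for Simpson's rule.)

16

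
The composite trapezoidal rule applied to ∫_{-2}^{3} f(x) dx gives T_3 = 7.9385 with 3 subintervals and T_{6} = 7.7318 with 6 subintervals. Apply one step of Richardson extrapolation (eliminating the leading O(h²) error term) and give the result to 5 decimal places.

R = (4·T_{6} − T_3) / 3 = (4·7.7318 − 7.9385)/3 = (22.9887)/3 = 7.66290.

7.66290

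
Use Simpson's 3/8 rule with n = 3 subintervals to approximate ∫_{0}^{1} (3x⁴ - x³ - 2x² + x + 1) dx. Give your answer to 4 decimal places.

1.1944

h = (1 − 0)/3 = 0.333333.
Nodes x₀,…,x₃ = 0, 0.333333, 0.666667, 1.
f(x) = 3x⁴ - x³ - 2x² + x + 1: f₀=1, f₁=1.111111, f₂=1.074074, f₃=2.
(3h/8)·[f₀ + 3f₁ + 3f₂ + f₃] = 0.125·(9.555556) = 1.1944.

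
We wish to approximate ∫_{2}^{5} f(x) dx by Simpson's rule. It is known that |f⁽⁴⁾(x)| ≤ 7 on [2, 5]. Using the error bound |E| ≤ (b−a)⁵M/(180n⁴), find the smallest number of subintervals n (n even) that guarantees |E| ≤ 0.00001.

32

Need 1701/(180n⁴) ≤ 0.00001.
n⁴ ≥ 1701/(180·0.00001) = 945000 ⇒ n ≥ 31.1787, so the smallest even n is 32. (n must be even for Simpson's rule.)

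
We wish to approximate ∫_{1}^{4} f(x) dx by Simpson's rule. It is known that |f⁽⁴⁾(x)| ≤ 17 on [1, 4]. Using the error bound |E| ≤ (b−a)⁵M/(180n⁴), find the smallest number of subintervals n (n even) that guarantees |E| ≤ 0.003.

10

Need 4131/(180n⁴) ≤ 0.003.
n⁴ ≥ 4131/(180·0.003) = 7650 ⇒ n ≥ 9.3522, so the smallest even n is 10. (n must be even for Simpson's rule.)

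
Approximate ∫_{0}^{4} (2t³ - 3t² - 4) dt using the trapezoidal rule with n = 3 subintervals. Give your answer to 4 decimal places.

58.6667

h = (4 − 0)/3 = 1.333333.
Nodes t₀,…,t₃ = 0, 1.333333, 2.666667, 4.
f(t) = 2t³ - 3t² - 4: f₀=-4, f₁=-4.592593, f₂=12.592593, f₃=76.
(h/2)·[f₀ + 2f₁ + 2f₂ + f₃] = 0.666667·(88) = 58.6667.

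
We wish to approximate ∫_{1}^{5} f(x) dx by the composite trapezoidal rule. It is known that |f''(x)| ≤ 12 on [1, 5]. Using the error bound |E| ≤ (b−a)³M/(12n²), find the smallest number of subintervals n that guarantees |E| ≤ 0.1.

26

Need 768/(12n²) ≤ 0.1.
n² ≥ 768/(12·0.1) = 640 ⇒ n ≥ 25.2982, so the smallest n is 26.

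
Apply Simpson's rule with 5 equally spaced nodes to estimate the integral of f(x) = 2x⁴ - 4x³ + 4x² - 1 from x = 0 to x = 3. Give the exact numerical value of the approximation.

49.453125

h = (3 − 0)/4 = 0.75.
Nodes x₀,…,x₄ = 0, 0.75, 1.5, 2.25, 3.
f(x) = 2x⁴ - 4x³ + 4x² - 1: f₀=-1, f₁=0.1953125, f₂=4.625, f₃=24.9453125, f₄=89.
(h/3)·[f₀ + 4f₁ + 2f₂ + 4f₃ + f₄] = 0.25·(197.8125) = 49.453125.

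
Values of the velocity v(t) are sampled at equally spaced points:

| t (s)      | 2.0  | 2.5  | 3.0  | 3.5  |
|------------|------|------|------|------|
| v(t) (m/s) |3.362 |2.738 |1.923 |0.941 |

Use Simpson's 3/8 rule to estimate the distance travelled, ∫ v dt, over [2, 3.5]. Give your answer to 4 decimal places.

h = 0.5, n = 3.
(3h/8)·[y₀ + 3y₁ + 3y₂ + y₃] = 0.1875·(18.286) = 3.4286.

3.4286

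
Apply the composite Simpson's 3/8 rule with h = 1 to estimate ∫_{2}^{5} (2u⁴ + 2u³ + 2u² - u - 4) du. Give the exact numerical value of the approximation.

h = (5 − 2)/3 = 1.
Nodes u₀,…,u₃ = 2, 3, 4, 5.
f(u) = 2u⁴ + 2u³ + 2u² - u - 4: f₀=50, f₁=227, f₂=664, f₃=1541.
(3h/8)·[f₀ + 3f₁ + 3f₂ + f₃] = 0.375·(4264) = 1599.

1599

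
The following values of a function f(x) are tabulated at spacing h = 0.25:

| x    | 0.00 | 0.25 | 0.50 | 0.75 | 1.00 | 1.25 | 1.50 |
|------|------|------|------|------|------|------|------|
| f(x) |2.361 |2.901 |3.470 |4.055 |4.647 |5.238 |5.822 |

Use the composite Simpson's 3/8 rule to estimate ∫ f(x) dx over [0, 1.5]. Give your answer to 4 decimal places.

h = 0.25, n = 6.
(3h/8)·[y₀ + 3y₁ + 3y₂ + 2y₃ + 3y₄ + 3y₅ + y₆] = 0.09375·(65.061) = 6.0995.

6.0995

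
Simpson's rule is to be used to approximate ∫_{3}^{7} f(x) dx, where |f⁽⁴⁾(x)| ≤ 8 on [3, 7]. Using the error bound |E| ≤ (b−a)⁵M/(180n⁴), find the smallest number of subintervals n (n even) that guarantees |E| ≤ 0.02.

Need 8192/(180n⁴) ≤ 0.02.
n⁴ ≥ 8192/(180·0.02) = 2275.56 ⇒ n ≥ 6.9067, so the smallest even n is 8. (n must be even for Simpson's rule.)

8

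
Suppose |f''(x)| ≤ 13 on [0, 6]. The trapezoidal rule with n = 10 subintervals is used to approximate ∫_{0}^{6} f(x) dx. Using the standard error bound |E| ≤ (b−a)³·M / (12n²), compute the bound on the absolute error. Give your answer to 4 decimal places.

|E| ≤ (6)³·13 / (12·10²) = 2808/1200 = 2.3400.

2.3400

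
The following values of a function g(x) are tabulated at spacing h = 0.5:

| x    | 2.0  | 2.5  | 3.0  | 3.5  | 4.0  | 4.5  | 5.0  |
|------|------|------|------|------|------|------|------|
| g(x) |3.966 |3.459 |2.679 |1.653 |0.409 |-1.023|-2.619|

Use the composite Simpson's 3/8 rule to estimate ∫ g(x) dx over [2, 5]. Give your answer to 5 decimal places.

3.97969

h = 0.5, n = 6.
(3h/8)·[y₀ + 3y₁ + 3y₂ + 2y₃ + 3y₄ + 3y₅ + y₆] = 0.1875·(21.225) = 3.97969.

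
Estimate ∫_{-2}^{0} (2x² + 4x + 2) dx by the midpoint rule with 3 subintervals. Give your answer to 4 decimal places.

1.1852

h = (0 − (-2))/3 = 0.666667.
Midpoints m₁,…,m₃ = -1.666667, -1, -0.333333.
f(m₁)=0.888889, f(m₂)=0, f(m₃)=0.888889.
h·[f(m₁) + f(m₂) + f(m₃)] = 0.666667·(1.777778) = 1.1852.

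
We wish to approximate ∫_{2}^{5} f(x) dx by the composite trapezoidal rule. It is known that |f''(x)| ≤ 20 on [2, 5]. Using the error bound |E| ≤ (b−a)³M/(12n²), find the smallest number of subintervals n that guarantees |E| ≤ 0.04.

Need 540/(12n²) ≤ 0.04.
n² ≥ 540/(12·0.04) = 1125 ⇒ n ≥ 33.5410, so the smallest n is 34.

34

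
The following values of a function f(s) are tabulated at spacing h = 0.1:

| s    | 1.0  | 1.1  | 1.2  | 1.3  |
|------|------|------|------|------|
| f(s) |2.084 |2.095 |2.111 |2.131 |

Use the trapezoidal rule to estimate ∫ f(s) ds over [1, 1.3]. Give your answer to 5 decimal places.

0.63135

h = 0.1, n = 3.
(h/2)·[y₀ + 2y₁ + 2y₂ + y₃] = 0.05·(12.627) = 0.63135.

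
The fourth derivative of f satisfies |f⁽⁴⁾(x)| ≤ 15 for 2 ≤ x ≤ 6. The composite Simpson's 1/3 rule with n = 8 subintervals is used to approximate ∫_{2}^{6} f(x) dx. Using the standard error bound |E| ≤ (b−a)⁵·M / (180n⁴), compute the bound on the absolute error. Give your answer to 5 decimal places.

|E| ≤ (4)⁵·15 / (180·8⁴) = 15360/737280 = 0.02083.

0.02083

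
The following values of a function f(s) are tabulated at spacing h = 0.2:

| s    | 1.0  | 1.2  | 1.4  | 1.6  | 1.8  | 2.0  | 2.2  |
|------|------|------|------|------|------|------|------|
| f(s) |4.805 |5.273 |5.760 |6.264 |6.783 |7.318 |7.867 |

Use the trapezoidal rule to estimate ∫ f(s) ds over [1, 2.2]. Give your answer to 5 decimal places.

7.54680

h = 0.2, n = 6.
(h/2)·[y₀ + 2y₁ + 2y₂ + 2y₃ + 2y₄ + 2y₅ + y₆] = 0.1·(75.468) = 7.54680.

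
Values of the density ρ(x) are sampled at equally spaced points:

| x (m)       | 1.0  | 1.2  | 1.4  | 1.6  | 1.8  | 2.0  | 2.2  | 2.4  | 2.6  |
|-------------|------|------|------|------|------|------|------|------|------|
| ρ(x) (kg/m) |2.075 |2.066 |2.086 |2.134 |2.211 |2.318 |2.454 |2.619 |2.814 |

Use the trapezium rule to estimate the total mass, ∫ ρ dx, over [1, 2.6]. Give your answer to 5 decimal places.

3.66650

h = 0.2, n = 8.
(h/2)·[y₀ + 2y₁ + 2y₂ + 2y₃ + 2y₄ + 2y₅ + 2y₆ + 2y₇ + y₈] = 0.1·(36.665) = 3.66650.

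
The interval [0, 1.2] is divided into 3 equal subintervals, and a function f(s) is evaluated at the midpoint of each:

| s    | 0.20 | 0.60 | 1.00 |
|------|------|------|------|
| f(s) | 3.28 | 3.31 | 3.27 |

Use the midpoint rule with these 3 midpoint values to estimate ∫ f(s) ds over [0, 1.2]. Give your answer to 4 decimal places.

3.9440

h = 0.4, n = 3.
h·[y(m₁) + y(m₂) + y(m₃)] = 0.4·(9.86) = 3.9440.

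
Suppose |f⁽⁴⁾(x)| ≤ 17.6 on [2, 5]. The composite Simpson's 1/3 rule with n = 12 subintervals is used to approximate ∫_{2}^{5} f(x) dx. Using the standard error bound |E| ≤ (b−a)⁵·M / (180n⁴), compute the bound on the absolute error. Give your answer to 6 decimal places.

0.001146

|E| ≤ (3)⁵·17.6 / (180·12⁴) = 4276.8/3732480 = 0.001146.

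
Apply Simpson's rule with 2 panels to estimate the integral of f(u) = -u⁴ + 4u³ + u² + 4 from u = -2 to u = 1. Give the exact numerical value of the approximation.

-8.625

h = (1 − (-2))/2 = 1.5.
Nodes u₀,…,u₂ = -2, -0.5, 1.
f(u) = -u⁴ + 4u³ + u² + 4: f₀=-40, f₁=3.6875, f₂=8.
(h/3)·[f₀ + 4f₁ + f₂] = 0.5·(-17.25) = -8.625.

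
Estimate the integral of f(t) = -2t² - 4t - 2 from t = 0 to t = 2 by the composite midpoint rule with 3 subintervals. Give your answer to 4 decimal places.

-17.1852

h = (2 − 0)/3 = 0.666667.
Midpoints m₁,…,m₃ = 0.333333, 1, 1.666667.
f(m₁)=-3.555556, f(m₂)=-8, f(m₃)=-14.222222.
h·[f(m₁) + f(m₂) + f(m₃)] = 0.666667·(-25.777778) = -17.1852.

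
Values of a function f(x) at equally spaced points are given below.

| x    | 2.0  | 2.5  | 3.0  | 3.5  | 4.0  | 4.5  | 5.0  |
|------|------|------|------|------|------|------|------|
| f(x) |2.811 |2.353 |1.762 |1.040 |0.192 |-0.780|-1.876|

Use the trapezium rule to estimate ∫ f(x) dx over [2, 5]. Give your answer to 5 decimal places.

2.51725

h = 0.5, n = 6.
(h/2)·[y₀ + 2y₁ + 2y₂ + 2y₃ + 2y₄ + 2y₅ + y₆] = 0.25·(10.069) = 2.51725.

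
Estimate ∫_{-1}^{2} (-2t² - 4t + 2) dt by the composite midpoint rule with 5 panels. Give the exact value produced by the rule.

-5.82

h = (2 − (-1))/5 = 0.6.
Midpoints m₁,…,m₅ = -0.7, -0.1, 0.5, 1.1, 1.7.
f(m₁)=3.82, f(m₂)=2.38, f(m₃)=-0.5, f(m₄)=-4.82, f(m₅)=-10.58.
h·[f(m₁) + f(m₂) + f(m₃) + f(m₄) + f(m₅)] = 0.6·(-9.7) = -5.82.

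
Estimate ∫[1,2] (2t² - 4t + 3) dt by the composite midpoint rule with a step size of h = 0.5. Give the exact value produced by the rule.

1.625

h = (2 − 1)/2 = 0.5.
Midpoints m₁,…,m₂ = 1.25, 1.75.
f(m₁)=1.125, f(m₂)=2.125.
h·[f(m₁) + f(m₂)] = 0.5·(3.25) = 1.625.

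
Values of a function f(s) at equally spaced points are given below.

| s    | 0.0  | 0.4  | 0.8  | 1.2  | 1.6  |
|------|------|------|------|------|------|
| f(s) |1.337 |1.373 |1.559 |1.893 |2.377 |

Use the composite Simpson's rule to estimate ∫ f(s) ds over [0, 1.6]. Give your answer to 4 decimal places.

h = 0.4, n = 4.
(h/3)·[y₀ + 4y₁ + 2y₂ + 4y₃ + y₄] = 0.133333·(19.896) = 2.6528.

2.6528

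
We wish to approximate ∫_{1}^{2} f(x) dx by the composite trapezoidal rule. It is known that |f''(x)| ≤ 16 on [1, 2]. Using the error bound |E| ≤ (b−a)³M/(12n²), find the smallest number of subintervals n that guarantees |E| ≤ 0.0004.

Need 16/(12n²) ≤ 0.0004.
n² ≥ 16/(12·0.0004) = 3333.33 ⇒ n ≥ 57.7350, so the smallest n is 58.

58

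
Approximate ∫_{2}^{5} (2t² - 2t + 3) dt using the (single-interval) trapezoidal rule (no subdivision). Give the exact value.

T = (b−a)/2 · [f(2) + f(5)] = 1.5·[7 + 43] = 75.

75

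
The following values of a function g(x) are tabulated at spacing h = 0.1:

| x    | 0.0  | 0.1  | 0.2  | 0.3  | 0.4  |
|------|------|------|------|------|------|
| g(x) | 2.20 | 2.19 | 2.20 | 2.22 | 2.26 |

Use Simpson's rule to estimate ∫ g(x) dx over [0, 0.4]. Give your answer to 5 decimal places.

h = 0.1, n = 4.
(h/3)·[y₀ + 4y₁ + 2y₂ + 4y₃ + y₄] = 0.033333·(26.50) = 0.88333.

0.88333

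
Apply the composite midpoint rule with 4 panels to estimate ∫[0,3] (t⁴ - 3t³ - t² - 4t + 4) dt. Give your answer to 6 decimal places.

h = (3 − 0)/4 = 0.75.
Midpoints m₁,…,m₄ = 0.375, 1.125, 1.875, 2.625.
f(m₁)=2.220947265625, f(m₂)=-4.435302734375, f(m₃)=-14.431396484375, f(m₄)=-20.173583984375.
h·[f(m₁) + f(m₂) + f(m₃) + f(m₄)] = 0.75·(-36.8193359375) = -27.614502.

-27.614502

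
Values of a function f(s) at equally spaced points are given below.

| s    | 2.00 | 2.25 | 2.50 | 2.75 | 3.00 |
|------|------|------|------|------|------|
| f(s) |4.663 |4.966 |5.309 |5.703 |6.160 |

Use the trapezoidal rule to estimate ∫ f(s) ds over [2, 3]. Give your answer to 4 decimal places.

h = 0.25, n = 4.
(h/2)·[y₀ + 2y₁ + 2y₂ + 2y₃ + y₄] = 0.125·(42.779) = 5.3474.

5.3474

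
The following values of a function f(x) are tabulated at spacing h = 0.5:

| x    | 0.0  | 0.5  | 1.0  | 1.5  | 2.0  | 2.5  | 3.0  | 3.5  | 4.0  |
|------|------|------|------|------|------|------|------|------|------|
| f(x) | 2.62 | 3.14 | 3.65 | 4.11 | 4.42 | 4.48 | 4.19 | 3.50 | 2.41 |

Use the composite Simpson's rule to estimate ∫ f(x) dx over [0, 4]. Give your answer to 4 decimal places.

h = 0.5, n = 8.
(h/3)·[y₀ + 4y₁ + 2y₂ + 4y₃ + 2y₄ + 4y₅ + 2y₆ + 4y₇ + y₈] = 0.166667·(90.47) = 15.0783.

15.0783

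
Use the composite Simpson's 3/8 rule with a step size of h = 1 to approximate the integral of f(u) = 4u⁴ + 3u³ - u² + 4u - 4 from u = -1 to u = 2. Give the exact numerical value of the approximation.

h = (2 − (-1))/3 = 1.
Nodes u₀,…,u₃ = -1, 0, 1, 2.
f(u) = 4u⁴ + 3u³ - u² + 4u - 4: f₀=-8, f₁=-4, f₂=6, f₃=88.
(3h/8)·[f₀ + 3f₁ + 3f₂ + f₃] = 0.375·(86) = 32.25.

32.25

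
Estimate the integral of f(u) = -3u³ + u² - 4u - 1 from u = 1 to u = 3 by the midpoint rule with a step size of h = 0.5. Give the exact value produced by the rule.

h = (3 − 1)/4 = 0.5.
Midpoints m₁,…,m₄ = 1.25, 1.75, 2.25, 2.75.
f(m₁)=-10.296875, f(m₂)=-21.015625, f(m₃)=-39.109375, f(m₄)=-66.828125.
h·[f(m₁) + f(m₂) + f(m₃) + f(m₄)] = 0.5·(-137.25) = -68.625.

-68.625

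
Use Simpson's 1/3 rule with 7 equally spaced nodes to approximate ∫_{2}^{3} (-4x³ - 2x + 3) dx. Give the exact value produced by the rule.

h = (3 − 2)/6 = 0.166667.
Nodes x₀,…,x₆ = 2, 2.166667, 2.333333, 2.5, 2.666667, 2.833333, 3.
f(x) = -4x³ - 2x + 3: f₀=-33, f₁=-42.018519, f₂=-52.481481, f₃=-64.5, f₄=-78.185185, f₅=-93.648148, f₆=-111.
(h/3)·[f₀ + 4f₁ + 2f₂ + 4f₃ + 2f₄ + 4f₅ + f₆] = 0.055556·(-1206) = -67.

-67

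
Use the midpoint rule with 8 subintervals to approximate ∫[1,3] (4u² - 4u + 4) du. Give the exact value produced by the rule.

26.625

h = (3 − 1)/8 = 0.25.
Midpoints m₁,…,m₈ = 1.125, 1.375, 1.625, 1.875, 2.125, 2.375, 2.625, 2.875.
f(m₁)=4.5625, f(m₂)=6.0625, f(m₃)=8.0625, f(m₄)=10.5625, f(m₅)=13.5625, f(m₆)=17.0625, f(m₇)=21.0625, f(m₈)=25.5625.
h·[f(m₁) + f(m₂) + f(m₃) + f(m₄) + f(m₅) + f(m₆) + f(m₇) + f(m₈)] = 0.25·(106.5) = 26.625.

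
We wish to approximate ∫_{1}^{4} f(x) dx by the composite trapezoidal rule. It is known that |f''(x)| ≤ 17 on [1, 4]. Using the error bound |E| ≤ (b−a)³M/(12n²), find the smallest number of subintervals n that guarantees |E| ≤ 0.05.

28

Need 459/(12n²) ≤ 0.05.
n² ≥ 459/(12·0.05) = 765 ⇒ n ≥ 27.6586, so the smallest n is 28.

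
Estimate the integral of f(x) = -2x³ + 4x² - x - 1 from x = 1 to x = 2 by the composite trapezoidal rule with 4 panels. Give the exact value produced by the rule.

h = (2 − 1)/4 = 0.25.
Nodes x₀,…,x₄ = 1, 1.25, 1.5, 1.75, 2.
f(x) = -2x³ + 4x² - x - 1: f₀=0, f₁=0.09375, f₂=-0.25, f₃=-1.21875, f₄=-3.
(h/2)·[f₀ + 2f₁ + 2f₂ + 2f₃ + f₄] = 0.125·(-5.75) = -0.71875.

-0.71875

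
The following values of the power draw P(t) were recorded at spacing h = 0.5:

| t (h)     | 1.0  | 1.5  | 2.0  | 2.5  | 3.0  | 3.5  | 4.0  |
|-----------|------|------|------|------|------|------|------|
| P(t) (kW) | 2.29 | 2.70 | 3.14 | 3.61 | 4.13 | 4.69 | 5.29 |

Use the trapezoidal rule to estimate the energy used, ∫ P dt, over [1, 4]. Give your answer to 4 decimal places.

11.0300

h = 0.5, n = 6.
(h/2)·[y₀ + 2y₁ + 2y₂ + 2y₃ + 2y₄ + 2y₅ + y₆] = 0.25·(44.12) = 11.0300.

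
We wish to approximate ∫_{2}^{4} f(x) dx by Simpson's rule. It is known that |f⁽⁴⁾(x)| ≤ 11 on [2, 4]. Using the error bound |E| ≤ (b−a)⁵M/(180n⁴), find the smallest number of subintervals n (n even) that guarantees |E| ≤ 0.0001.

12

Need 352/(180n⁴) ≤ 0.0001.
n⁴ ≥ 352/(180·0.0001) = 19555.6 ⇒ n ≥ 11.8254, so the smallest even n is 12. (n must be even for Simpson's rule.)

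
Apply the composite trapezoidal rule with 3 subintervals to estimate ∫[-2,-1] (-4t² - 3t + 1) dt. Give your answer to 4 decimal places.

h = (-1 − (-2))/3 = 0.333333.
Nodes t₀,…,t₃ = -2, -1.666667, -1.333333, -1.
f(t) = -4t² - 3t + 1: f₀=-9, f₁=-5.111111, f₂=-2.111111, f₃=0.
(h/2)·[f₀ + 2f₁ + 2f₂ + f₃] = 0.166667·(-23.444444) = -3.9074.

-3.9074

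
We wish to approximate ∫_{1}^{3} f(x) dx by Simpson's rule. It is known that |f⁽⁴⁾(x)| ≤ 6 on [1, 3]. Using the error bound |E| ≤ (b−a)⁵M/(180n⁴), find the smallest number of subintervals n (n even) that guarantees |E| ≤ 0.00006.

12

Need 192/(180n⁴) ≤ 0.00006.
n⁴ ≥ 192/(180·0.00006) = 17777.8 ⇒ n ≥ 11.5470, so the smallest even n is 12. (n must be even for Simpson's rule.)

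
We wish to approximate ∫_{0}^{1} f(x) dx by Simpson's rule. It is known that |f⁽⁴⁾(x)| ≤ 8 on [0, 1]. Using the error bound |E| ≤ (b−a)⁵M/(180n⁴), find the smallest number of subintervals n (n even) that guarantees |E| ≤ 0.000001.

16

Need 8/(180n⁴) ≤ 0.000001.
n⁴ ≥ 8/(180·0.000001) = 44444.4 ⇒ n ≥ 14.5196, so the smallest even n is 16. (n must be even for Simpson's rule.)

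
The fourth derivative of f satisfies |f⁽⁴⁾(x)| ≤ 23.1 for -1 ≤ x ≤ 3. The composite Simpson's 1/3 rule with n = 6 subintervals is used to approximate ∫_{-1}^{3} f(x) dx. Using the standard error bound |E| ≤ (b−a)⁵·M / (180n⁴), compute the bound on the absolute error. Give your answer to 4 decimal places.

|E| ≤ (4)⁵·23.1 / (180·6⁴) = 23654.4/233280 = 0.1014.

0.1014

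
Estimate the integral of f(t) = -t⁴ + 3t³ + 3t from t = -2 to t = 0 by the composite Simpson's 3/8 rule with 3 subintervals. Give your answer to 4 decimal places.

h = (0 − (-2))/3 = 0.666667.
Nodes t₀,…,t₃ = -2, -1.333333, -0.666667, 0.
f(t) = -t⁴ + 3t³ + 3t: f₀=-46, f₁=-14.271605, f₂=-3.086420, f₃=0.
(3h/8)·[f₀ + 3f₁ + 3f₂ + f₃] = 0.25·(-98.074074) = -24.5185.

-24.5185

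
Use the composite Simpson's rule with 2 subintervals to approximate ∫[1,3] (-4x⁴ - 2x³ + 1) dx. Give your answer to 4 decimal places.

-232.6667

h = (3 − 1)/2 = 1.
Nodes x₀,…,x₂ = 1, 2, 3.
f(x) = -4x⁴ - 2x³ + 1: f₀=-5, f₁=-79, f₂=-377.
(h/3)·[f₀ + 4f₁ + f₂] = 0.333333·(-698) = -232.6667.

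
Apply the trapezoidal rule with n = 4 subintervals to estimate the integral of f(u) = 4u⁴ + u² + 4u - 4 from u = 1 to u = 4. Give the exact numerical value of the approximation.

904.8046875

h = (4 − 1)/4 = 0.75.
Nodes u₀,…,u₄ = 1, 1.75, 2.5, 3.25, 4.
f(u) = 4u⁴ + u² + 4u - 4: f₀=5, f₁=43.578125, f₂=168.5, f₃=465.828125, f₄=1052.
(h/2)·[f₀ + 2f₁ + 2f₂ + 2f₃ + f₄] = 0.375·(2412.8125) = 904.8046875.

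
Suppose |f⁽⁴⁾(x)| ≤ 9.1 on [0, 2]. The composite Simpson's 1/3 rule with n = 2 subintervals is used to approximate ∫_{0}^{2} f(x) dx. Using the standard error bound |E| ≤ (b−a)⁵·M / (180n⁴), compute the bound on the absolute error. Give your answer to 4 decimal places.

0.1011

|E| ≤ (2)⁵·9.1 / (180·2⁴) = 291.2/2880 = 0.1011.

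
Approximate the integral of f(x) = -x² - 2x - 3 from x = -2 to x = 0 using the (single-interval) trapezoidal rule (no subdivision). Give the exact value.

T = (b−a)/2 · [f(-2) + f(0)] = 1·[(-3) + (-3)] = -6.

-6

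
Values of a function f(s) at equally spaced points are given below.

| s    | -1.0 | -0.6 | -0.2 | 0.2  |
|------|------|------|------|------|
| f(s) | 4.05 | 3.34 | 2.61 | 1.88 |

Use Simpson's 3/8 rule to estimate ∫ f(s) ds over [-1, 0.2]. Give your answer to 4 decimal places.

h = 0.4, n = 3.
(3h/8)·[y₀ + 3y₁ + 3y₂ + y₃] = 0.15·(23.78) = 3.5670.

3.5670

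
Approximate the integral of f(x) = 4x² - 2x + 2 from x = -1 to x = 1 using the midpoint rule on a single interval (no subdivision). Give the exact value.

M = (b−a)·f(0) = 2·(2) = 4.

4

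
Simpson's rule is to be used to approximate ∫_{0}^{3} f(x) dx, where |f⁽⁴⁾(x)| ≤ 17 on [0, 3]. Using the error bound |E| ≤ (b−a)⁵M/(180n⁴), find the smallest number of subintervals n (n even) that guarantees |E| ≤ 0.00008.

24

Need 4131/(180n⁴) ≤ 0.00008.
n⁴ ≥ 4131/(180·0.00008) = 286875 ⇒ n ≥ 23.1432, so the smallest even n is 24. (n must be even for Simpson's rule.)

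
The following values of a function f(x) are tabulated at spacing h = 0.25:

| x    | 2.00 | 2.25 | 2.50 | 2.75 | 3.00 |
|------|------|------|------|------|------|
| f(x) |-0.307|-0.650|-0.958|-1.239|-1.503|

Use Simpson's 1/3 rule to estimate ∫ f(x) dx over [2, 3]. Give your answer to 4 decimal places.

h = 0.25, n = 4.
(h/3)·[y₀ + 4y₁ + 2y₂ + 4y₃ + y₄] = 0.083333·(-11.282) = -0.9402.

-0.9402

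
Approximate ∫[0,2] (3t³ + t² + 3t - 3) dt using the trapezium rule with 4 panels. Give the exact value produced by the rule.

15.5

h = (2 − 0)/4 = 0.5.
Nodes t₀,…,t₄ = 0, 0.5, 1, 1.5, 2.
f(t) = 3t³ + t² + 3t - 3: f₀=-3, f₁=-0.875, f₂=4, f₃=13.875, f₄=31.
(h/2)·[f₀ + 2f₁ + 2f₂ + 2f₃ + f₄] = 0.25·(62) = 15.5.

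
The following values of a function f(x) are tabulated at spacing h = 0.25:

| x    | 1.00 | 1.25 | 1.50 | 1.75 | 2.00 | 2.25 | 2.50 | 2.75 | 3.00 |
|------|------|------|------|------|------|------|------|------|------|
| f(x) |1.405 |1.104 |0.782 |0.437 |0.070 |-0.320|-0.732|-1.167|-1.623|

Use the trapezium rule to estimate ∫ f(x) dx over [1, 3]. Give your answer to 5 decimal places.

0.01625

h = 0.25, n = 8.
(h/2)·[y₀ + 2y₁ + 2y₂ + 2y₃ + 2y₄ + 2y₅ + 2y₆ + 2y₇ + y₈] = 0.125·(0.130) = 0.01625.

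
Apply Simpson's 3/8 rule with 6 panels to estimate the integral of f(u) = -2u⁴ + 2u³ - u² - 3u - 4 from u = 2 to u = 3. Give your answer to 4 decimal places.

-69.7338

h = (3 − 2)/6 = 0.166667.
Nodes u₀,…,u₆ = 2, 2.166667, 2.333333, 2.5, 2.666667, 2.833333, 3.
f(u) = -2u⁴ + 2u³ - u² - 3u - 4: f₀=-30, f₁=-38.927469, f₂=-50.320988, f₃=-64.625, f₄=-82.320988, f₅=-103.927469, f₆=-130.
(3h/8)·[f₀ + 3f₁ + 3f₂ + 2f₃ + 3f₄ + 3f₅ + f₆] = 0.0625·(-1115.740741) = -69.7338.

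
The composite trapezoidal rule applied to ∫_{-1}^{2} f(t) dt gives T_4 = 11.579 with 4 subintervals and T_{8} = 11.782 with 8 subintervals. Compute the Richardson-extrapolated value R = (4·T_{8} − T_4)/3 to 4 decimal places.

R = (4·T_{8} − T_4) / 3 = (4·11.782 − 11.579)/3 = (35.549)/3 = 11.8497.

11.8497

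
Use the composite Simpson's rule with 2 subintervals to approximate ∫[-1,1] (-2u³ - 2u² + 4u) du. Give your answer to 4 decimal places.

h = (1 − (-1))/2 = 1.
Nodes u₀,…,u₂ = -1, 0, 1.
f(u) = -2u³ - 2u² + 4u: f₀=-4, f₁=0, f₂=0.
(h/3)·[f₀ + 4f₁ + f₂] = 0.333333·(-4) = -1.3333.

-1.3333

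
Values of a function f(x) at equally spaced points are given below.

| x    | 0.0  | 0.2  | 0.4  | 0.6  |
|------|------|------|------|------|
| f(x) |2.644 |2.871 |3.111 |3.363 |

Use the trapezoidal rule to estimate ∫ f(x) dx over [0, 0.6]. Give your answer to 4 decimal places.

1.7971

h = 0.2, n = 3.
(h/2)·[y₀ + 2y₁ + 2y₂ + y₃] = 0.1·(17.971) = 1.7971.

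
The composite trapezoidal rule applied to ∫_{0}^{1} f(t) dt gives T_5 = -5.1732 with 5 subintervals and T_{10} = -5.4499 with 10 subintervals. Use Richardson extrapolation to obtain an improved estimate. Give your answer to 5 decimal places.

-5.54213

R = (4·T_{10} − T_5) / 3 = (4·(-5.4499) − (-5.1732))/3 = (-16.6264)/3 = -5.54213.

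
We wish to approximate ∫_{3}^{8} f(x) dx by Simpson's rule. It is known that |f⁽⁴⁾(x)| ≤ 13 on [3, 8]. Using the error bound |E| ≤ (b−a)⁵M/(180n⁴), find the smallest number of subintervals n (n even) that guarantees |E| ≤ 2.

4

Need 40625/(180n⁴) ≤ 2.
n⁴ ≥ 40625/(180·2) = 112.847 ⇒ n ≥ 3.2593, so the smallest even n is 4. (n must be even for Simpson's rule.)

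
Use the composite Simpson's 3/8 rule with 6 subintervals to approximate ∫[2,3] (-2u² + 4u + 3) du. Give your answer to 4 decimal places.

0.3333

h = (3 − 2)/6 = 0.166667.
Nodes u₀,…,u₆ = 2, 2.166667, 2.333333, 2.5, 2.666667, 2.833333, 3.
f(u) = -2u² + 4u + 3: f₀=3, f₁=2.277778, f₂=1.444444, f₃=0.5, f₄=-0.555556, f₅=-1.722222, f₆=-3.
(3h/8)·[f₀ + 3f₁ + 3f₂ + 2f₃ + 3f₄ + 3f₅ + f₆] = 0.0625·(5.333333) = 0.3333.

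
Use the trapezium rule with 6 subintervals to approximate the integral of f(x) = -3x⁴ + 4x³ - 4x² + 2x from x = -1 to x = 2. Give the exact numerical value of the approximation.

h = (2 − (-1))/6 = 0.5.
Nodes x₀,…,x₆ = -1, -0.5, 0, 0.5, 1, 1.5, 2.
f(x) = -3x⁴ + 4x³ - 4x² + 2x: f₀=-13, f₁=-2.6875, f₂=0, f₃=0.3125, f₄=-1, f₅=-7.6875, f₆=-28.
(h/2)·[f₀ + 2f₁ + 2f₂ + 2f₃ + 2f₄ + 2f₅ + f₆] = 0.25·(-63.125) = -15.78125.

-15.78125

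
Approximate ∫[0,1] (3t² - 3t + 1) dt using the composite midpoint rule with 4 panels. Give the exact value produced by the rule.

h = (1 − 0)/4 = 0.25.
Midpoints m₁,…,m₄ = 0.125, 0.375, 0.625, 0.875.
f(m₁)=0.671875, f(m₂)=0.296875, f(m₃)=0.296875, f(m₄)=0.671875.
h·[f(m₁) + f(m₂) + f(m₃) + f(m₄)] = 0.25·(1.9375) = 0.484375.

0.484375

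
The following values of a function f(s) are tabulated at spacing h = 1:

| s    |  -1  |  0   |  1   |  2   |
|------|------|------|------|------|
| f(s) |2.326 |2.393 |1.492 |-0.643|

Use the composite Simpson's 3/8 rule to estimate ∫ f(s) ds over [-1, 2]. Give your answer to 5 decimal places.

5.00175

h = 1, n = 3.
(3h/8)·[y₀ + 3y₁ + 3y₂ + y₃] = 0.375·(13.338) = 5.00175.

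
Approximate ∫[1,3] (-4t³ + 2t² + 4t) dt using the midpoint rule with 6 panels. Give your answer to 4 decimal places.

h = (3 − 1)/6 = 0.333333.
Midpoints m₁,…,m₆ = 1.166667, 1.5, 1.833333, 2.166667, 2.5, 2.833333.
f(m₁)=1.037037, f(m₂)=-3, f(m₃)=-10.592593, f(m₄)=-22.629630, f(m₅)=-40, f(m₆)=-63.592593.
h·[f(m₁) + f(m₂) + f(m₃) + f(m₄) + f(m₅) + f(m₆)] = 0.333333·(-138.777778) = -46.2593.

-46.2593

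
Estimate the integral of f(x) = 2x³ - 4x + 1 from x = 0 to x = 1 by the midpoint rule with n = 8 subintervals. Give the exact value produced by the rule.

h = (1 − 0)/8 = 0.125.
Midpoints m₁,…,m₈ = 0.0625, 0.1875, 0.3125, 0.4375, 0.5625, 0.6875, 0.8125, 0.9375.
f(m₁)=0.75048828125, f(m₂)=0.26318359375, f(m₃)=-0.18896484375, f(m₄)=-0.58251953125, f(m₅)=-0.89404296875, f(m₆)=-1.10009765625, f(m₇)=-1.17724609375, f(m₈)=-1.10205078125.
h·[f(m₁) + f(m₂) + f(m₃) + f(m₄) + f(m₅) + f(m₆) + f(m₇) + f(m₈)] = 0.125·(-4.03125) = -0.50390625.

-0.50390625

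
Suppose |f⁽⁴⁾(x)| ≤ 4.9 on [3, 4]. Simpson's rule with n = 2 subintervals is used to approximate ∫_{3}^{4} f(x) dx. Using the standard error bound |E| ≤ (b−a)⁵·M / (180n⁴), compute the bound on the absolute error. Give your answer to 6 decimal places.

|E| ≤ (1)⁵·4.9 / (180·2⁴) = 4.9/2880 = 0.001701.

0.001701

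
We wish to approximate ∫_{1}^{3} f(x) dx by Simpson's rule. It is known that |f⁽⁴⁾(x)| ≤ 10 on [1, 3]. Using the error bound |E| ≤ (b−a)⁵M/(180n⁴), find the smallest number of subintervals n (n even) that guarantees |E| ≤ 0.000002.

32

Need 320/(180n⁴) ≤ 0.000002.
n⁴ ≥ 320/(180·0.000002) = 888889 ⇒ n ≥ 30.7052, so the smallest even n is 32. (n must be even for Simpson's rule.)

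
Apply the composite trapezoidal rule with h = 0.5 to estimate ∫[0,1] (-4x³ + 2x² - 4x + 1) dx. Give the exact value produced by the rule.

-1.5

h = (1 − 0)/2 = 0.5.
Nodes x₀,…,x₂ = 0, 0.5, 1.
f(x) = -4x³ + 2x² - 4x + 1: f₀=1, f₁=-1, f₂=-5.
(h/2)·[f₀ + 2f₁ + f₂] = 0.25·(-6) = -1.5.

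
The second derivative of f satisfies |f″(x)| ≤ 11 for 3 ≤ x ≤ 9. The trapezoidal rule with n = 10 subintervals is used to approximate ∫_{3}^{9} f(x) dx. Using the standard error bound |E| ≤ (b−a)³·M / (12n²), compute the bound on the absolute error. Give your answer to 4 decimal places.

1.9800

|E| ≤ (6)³·11 / (12·10²) = 2376/1200 = 1.9800.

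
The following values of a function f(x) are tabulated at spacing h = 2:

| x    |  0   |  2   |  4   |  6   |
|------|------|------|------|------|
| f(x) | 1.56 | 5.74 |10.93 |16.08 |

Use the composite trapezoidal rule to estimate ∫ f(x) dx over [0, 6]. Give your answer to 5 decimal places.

h = 2, n = 3.
(h/2)·[y₀ + 2y₁ + 2y₂ + y₃] = 1·(50.98) = 50.98000.

50.98000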